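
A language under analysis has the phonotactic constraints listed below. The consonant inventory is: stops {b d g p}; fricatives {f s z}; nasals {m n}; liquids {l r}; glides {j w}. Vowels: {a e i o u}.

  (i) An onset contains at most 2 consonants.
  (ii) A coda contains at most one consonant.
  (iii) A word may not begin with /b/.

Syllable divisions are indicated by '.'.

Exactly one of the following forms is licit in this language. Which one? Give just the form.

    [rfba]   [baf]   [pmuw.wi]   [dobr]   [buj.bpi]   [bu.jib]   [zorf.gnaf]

[pmuw.wi]

[rfba] — violates constraint (i): syllable 1 onset /rfb/ has 3 consonants (> 2) → illicit
[baf] — violates constraint (iii): word begins with /b/ → illicit
[pmuw.wi] — σ1 onset /pm/ (2C), coda /w/ ok; σ2 onset /w/, coda /∅/ ok → licit
[dobr] — violates constraint (ii): syllable 1 coda /br/ has 2 consonants (> 1) → illicit
[buj.bpi] — violates constraint (iii): word begins with /b/ → illicit
[bu.jib] — violates constraint (iii): word begins with /b/ → illicit
[zorf.gnaf] — violates constraint (ii): syllable 1 coda /rf/ has 2 consonants (> 1) → illicit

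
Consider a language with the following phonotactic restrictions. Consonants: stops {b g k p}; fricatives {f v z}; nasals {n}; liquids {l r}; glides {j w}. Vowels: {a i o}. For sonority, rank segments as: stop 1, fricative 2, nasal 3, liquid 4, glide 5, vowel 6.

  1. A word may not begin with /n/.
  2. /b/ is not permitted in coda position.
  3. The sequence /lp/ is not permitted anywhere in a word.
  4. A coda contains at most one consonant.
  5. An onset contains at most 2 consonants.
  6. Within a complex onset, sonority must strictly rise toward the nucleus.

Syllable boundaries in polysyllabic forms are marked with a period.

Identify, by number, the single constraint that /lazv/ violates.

/lazv/: syllable 1 coda /zv/ has 2 consonants (> 1).
This is a violation of constraint 4: "A coda contains at most one consonant."
The remaining constraints (1, 2, 3, 5, 6) are satisfied.

4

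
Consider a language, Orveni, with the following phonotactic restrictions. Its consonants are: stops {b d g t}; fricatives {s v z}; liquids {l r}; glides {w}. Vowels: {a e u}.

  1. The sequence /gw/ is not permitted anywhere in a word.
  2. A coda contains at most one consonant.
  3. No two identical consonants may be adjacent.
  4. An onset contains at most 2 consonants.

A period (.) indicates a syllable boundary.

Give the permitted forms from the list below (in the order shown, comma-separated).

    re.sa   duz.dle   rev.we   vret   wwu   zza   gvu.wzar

re.sa — σ1 onset /r/, coda /∅/ ok; σ2 onset /s/, coda /∅/ ok → permitted
duz.dle — σ1 onset /d/, coda /z/ ok; σ2 onset /dl/ (2C), coda /∅/ ok → permitted
rev.we — σ1 onset /r/, coda /v/ ok; σ2 onset /w/, coda /∅/ ok → permitted
vret — σ1 onset /vr/ (2C), coda /t/ ok → permitted
wwu — violates constraint 3: adjacent identical consonants /ww/ → not permitted
zza — violates constraint 3: adjacent identical consonants /zz/ → not permitted
gvu.wzar — σ1 onset /gv/ (2C), coda /∅/ ok; σ2 onset /wz/ (2C), coda /r/ ok → permitted

re.sa, duz.dle, rev.we, vret, gvu.wzar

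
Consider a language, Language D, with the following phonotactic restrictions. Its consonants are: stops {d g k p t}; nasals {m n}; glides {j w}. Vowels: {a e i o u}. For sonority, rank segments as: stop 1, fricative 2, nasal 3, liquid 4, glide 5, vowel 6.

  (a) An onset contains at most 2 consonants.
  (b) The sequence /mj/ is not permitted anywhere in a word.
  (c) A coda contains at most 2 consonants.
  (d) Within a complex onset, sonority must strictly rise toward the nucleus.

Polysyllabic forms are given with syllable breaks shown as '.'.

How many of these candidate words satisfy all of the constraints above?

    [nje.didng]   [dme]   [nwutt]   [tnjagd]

2

[nje.didng] — violates constraint (c): syllable 2 coda /dng/ has 3 consonants (> 2) → ill-formed
[dme] — σ1 onset /dm/ (1→3 rises), coda /∅/ ok → well-formed
[nwutt] — σ1 onset /nw/ (3→5 rises), coda /tt/ (2C) ok → well-formed
[tnjagd] — violates constraint (a): syllable 1 onset /tnj/ has 3 consonants (> 2) → ill-formed
Well-formed: [dme], [nwutt] → 2.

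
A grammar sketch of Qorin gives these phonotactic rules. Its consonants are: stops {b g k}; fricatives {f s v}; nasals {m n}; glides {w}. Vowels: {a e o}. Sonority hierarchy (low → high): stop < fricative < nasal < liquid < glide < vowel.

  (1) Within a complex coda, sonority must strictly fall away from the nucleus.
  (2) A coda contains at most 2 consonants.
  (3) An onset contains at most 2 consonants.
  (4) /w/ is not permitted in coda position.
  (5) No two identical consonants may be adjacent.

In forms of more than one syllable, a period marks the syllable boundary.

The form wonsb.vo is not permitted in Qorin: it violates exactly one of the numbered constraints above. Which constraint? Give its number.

wonsb.vo: syllable 1 coda /nsb/ has 3 consonants (> 2).
This is a violation of constraint 2: "A coda contains at most 2 consonants."
The remaining constraints (1, 3, 4, 5) are satisfied.

2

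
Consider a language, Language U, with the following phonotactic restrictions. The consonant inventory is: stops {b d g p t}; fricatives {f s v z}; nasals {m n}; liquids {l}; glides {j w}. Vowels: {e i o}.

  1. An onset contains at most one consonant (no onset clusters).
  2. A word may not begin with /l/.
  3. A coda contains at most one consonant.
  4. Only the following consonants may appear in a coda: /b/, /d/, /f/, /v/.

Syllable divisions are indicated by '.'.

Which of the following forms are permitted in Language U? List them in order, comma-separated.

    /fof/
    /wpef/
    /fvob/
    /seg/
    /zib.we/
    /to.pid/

/fof/ — σ1 onset /f/, coda /f/ ok → permitted
/wpef/ — violates constraint 1: syllable 1 onset /wp/ has 2 consonants (> 1) → not permitted
/fvob/ — violates constraint 1: syllable 1 onset /fv/ has 2 consonants (> 1) → not permitted
/seg/ — violates constraint 4: syllable 1 coda contains /g/, which is not a licensed coda consonant → not permitted
/zib.we/ — σ1 onset /z/, coda /b/ ok; σ2 onset /w/, coda /∅/ ok → permitted
/to.pid/ — σ1 onset /t/, coda /∅/ ok; σ2 onset /p/, coda /d/ ok → permitted

/fof/, /zib.we/, /to.pid/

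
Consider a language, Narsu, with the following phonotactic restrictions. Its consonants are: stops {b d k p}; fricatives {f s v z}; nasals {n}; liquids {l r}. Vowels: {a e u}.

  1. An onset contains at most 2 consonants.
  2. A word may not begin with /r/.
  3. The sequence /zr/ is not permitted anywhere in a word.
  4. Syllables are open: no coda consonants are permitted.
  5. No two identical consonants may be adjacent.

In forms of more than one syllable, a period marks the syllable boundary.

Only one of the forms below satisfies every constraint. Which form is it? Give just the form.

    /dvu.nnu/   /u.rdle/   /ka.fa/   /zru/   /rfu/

/ka.fa/

/dvu.nnu/ — violates constraint 5: adjacent identical consonants /nn/ → ill-formed
/u.rdle/ — violates constraint 1: syllable 2 onset /rdl/ has 3 consonants (> 2) → ill-formed
/ka.fa/ — σ1 onset /k/, coda /∅/ ok; σ2 onset /f/, coda /∅/ ok → well-formed
/zru/ — violates constraint 3: contains banned sequence /zr/ → ill-formed
/rfu/ — violates constraint 2: word begins with /r/ → ill-formed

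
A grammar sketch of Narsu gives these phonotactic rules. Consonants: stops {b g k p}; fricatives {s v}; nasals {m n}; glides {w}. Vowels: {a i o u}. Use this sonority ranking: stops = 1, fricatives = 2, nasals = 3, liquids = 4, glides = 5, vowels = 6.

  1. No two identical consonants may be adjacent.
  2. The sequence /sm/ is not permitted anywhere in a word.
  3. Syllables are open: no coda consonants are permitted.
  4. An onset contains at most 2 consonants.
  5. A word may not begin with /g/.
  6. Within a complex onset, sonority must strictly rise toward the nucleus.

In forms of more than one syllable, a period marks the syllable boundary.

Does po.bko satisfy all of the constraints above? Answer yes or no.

po.bko — violates constraint 6: syllable 2 onset /bk/: /b/ (stop, 1) → /k/ (stop, 1) does not rise → not permitted

no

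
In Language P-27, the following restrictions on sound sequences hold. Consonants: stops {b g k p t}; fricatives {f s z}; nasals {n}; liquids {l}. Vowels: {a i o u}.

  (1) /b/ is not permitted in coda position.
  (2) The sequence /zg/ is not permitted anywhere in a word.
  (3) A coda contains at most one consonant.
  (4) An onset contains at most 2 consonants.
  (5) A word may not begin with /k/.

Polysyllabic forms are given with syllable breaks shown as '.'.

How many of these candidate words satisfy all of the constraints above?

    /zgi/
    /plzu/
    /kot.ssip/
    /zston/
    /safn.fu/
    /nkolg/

/zgi/ — violates constraint 2: contains banned sequence /zg/ → ill-formed
/plzu/ — violates constraint 4: syllable 1 onset /plz/ has 3 consonants (> 2) → ill-formed
/kot.ssip/ — violates constraint 5: word begins with /k/ → ill-formed
/zston/ — violates constraint 4: syllable 1 onset /zst/ has 3 consonants (> 2) → ill-formed
/safn.fu/ — violates constraint 3: syllable 1 coda /fn/ has 2 consonants (> 1) → ill-formed
/nkolg/ — violates constraint 3: syllable 1 coda /lg/ has 2 consonants (> 1) → ill-formed
No form is well-formed → 0.

0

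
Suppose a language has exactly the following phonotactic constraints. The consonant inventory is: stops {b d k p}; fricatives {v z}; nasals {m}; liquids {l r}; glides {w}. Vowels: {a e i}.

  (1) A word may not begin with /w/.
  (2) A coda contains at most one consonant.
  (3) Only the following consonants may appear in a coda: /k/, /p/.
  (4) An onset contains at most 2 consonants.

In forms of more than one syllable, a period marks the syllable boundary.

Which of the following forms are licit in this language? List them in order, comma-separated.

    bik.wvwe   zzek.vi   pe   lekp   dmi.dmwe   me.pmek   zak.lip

bik.wvwe — violates constraint 4: syllable 2 onset /wvw/ has 3 consonants (> 2) → illicit
zzek.vi — σ1 onset /zz/ (2C), coda /k/ ok; σ2 onset /v/, coda /∅/ ok → licit
pe — σ1 onset /p/, coda /∅/ ok → licit
lekp — violates constraint 2: syllable 1 coda /kp/ has 2 consonants (> 1) → illicit
dmi.dmwe — violates constraint 4: syllable 2 onset /dmw/ has 3 consonants (> 2) → illicit
me.pmek — σ1 onset /m/, coda /∅/ ok; σ2 onset /pm/ (2C), coda /k/ ok → licit
zak.lip — σ1 onset /z/, coda /k/ ok; σ2 onset /l/, coda /p/ ok → licit

zzek.vi, pe, me.pmek, zak.lip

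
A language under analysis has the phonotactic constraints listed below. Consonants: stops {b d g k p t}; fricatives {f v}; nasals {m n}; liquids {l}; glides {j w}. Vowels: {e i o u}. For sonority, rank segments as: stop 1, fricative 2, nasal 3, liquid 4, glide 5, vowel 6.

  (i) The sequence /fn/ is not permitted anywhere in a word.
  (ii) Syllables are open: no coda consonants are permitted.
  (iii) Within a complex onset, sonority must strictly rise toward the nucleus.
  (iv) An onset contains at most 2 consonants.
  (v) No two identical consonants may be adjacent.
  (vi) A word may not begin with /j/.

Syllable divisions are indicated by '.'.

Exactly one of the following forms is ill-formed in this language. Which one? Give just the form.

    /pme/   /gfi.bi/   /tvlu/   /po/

/pme/ — σ1 onset /pm/ (1→3 rises), coda /∅/ ok → well-formed
/gfi.bi/ — σ1 onset /gf/ (1→2 rises), coda /∅/ ok; σ2 onset /b/, coda /∅/ ok → well-formed
/tvlu/ — violates constraint (iv): syllable 1 onset /tvl/ has 3 consonants (> 2) → ill-formed
/po/ — σ1 onset /p/, coda /∅/ ok → well-formed

/tvlu/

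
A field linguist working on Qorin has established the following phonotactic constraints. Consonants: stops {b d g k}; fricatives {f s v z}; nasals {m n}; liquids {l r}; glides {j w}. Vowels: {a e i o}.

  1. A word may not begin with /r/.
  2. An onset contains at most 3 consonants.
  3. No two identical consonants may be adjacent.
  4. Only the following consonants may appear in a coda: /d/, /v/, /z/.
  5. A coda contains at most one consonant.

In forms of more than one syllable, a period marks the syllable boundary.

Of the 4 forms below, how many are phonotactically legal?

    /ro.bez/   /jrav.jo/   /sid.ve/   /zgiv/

3

/ro.bez/ — violates constraint 1: word begins with /r/ → phonotactically illegal
/jrav.jo/ — σ1 onset /jr/ (2C), coda /v/ ok; σ2 onset /j/, coda /∅/ ok → phonotactically legal
/sid.ve/ — σ1 onset /s/, coda /d/ ok; σ2 onset /v/, coda /∅/ ok → phonotactically legal
/zgiv/ — σ1 onset /zg/ (2C), coda /v/ ok → phonotactically legal
Phonotactically legal: /jrav.jo/, /sid.ve/, /zgiv/ → 3.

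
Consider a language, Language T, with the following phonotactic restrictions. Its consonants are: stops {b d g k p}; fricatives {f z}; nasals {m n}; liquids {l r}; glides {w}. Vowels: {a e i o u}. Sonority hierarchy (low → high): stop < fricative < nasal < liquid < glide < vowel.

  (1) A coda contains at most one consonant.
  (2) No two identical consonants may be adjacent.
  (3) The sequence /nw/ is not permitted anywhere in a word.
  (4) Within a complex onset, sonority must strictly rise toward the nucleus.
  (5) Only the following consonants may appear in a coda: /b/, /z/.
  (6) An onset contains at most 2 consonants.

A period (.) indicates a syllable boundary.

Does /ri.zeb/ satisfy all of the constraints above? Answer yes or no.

/ri.zeb/ — σ1 onset /r/, coda /∅/ ok; σ2 onset /z/, coda /b/ ok → well-formed

yes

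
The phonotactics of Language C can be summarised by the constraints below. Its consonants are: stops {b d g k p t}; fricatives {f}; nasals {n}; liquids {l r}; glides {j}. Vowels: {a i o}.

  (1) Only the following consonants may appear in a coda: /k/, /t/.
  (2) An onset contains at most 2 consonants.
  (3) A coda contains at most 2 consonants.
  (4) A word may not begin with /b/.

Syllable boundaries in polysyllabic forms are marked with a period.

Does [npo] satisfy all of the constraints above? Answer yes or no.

yes

[npo] — σ1 onset /np/ (2C), coda /∅/ ok → phonotactically legal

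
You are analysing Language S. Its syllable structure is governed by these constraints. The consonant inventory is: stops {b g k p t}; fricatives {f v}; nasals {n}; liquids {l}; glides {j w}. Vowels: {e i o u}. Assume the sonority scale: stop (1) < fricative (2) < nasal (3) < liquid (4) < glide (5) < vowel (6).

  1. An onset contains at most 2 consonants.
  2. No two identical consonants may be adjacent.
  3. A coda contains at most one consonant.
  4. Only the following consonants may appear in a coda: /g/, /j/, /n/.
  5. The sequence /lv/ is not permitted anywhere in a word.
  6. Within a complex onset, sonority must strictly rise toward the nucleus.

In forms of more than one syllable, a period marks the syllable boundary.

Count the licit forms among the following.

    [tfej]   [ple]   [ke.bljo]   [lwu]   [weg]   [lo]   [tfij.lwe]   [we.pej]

[tfej] — σ1 onset /tf/ (1→2 rises), coda /j/ ok → licit
[ple] — σ1 onset /pl/ (1→4 rises), coda /∅/ ok → licit
[ke.bljo] — violates constraint 1: syllable 2 onset /blj/ has 3 consonants (> 2) → illicit
[lwu] — σ1 onset /lw/ (4→5 rises), coda /∅/ ok → licit
[weg] — σ1 onset /w/, coda /g/ ok → licit
[lo] — σ1 onset /l/, coda /∅/ ok → licit
[tfij.lwe] — σ1 onset /tf/ (1→2 rises), coda /j/ ok; σ2 onset /lw/ (4→5 rises), coda /∅/ ok → licit
[we.pej] — σ1 onset /w/, coda /∅/ ok; σ2 onset /p/, coda /j/ ok → licit
Licit: [tfej], [ple], [lwu], [weg], [lo], [tfij.lwe], [we.pej] → 7.

7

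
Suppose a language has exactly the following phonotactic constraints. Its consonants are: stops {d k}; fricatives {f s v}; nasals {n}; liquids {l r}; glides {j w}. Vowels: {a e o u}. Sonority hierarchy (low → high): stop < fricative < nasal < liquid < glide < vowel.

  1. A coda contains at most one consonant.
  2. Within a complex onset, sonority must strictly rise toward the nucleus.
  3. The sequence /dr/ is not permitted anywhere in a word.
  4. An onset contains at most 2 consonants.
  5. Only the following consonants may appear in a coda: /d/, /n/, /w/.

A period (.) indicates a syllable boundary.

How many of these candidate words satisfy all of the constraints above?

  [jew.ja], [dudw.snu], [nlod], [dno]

[jew.ja] — σ1 onset /j/, coda /w/ ok; σ2 onset /j/, coda /∅/ ok → phonotactically legal
[dudw.snu] — violates constraint 1: syllable 1 coda /dw/ has 2 consonants (> 1) → phonotactically illegal
[nlod] — σ1 onset /nl/ (3→4 rises), coda /d/ ok → phonotactically legal
[dno] — σ1 onset /dn/ (1→3 rises), coda /∅/ ok → phonotactically legal
Phonotactically legal: [jew.ja], [nlod], [dno] → 3.

3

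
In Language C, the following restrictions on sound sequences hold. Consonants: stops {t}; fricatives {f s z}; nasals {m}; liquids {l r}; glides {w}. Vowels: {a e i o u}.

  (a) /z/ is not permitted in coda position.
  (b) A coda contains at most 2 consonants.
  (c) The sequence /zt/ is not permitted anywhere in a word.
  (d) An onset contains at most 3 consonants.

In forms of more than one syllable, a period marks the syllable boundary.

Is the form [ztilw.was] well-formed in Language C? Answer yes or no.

[ztilw.was] — violates constraint (c): contains banned sequence /zt/ → ill-formed

no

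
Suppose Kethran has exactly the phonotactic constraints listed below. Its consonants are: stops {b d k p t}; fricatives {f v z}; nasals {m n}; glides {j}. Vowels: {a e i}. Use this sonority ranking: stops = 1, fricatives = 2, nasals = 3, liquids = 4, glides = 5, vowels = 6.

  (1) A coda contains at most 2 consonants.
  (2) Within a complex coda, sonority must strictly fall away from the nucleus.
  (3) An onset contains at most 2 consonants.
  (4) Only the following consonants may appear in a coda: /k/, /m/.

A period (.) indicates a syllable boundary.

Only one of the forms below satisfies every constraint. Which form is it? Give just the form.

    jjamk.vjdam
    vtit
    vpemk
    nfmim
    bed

vpemk

jjamk.vjdam — violates constraint 3: syllable 2 onset /vjd/ has 3 consonants (> 2) → not permitted
vtit — violates constraint 4: syllable 1 coda contains /t/, which is not a licensed coda consonant → not permitted
vpemk — σ1 onset /vp/ (2C), coda /mk/ (3→1 falls) ok → permitted
nfmim — violates constraint 3: syllable 1 onset /nfm/ has 3 consonants (> 2) → not permitted
bed — violates constraint 4: syllable 1 coda contains /d/, which is not a licensed coda consonant → not permitted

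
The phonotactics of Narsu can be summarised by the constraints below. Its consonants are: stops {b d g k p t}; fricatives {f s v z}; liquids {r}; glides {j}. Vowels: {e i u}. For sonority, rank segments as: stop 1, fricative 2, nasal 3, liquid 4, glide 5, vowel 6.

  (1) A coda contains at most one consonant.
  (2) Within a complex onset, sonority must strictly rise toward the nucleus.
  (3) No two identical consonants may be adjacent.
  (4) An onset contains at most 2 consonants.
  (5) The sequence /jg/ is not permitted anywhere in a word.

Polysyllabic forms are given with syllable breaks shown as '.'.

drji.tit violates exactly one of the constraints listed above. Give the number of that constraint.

4

drji.tit: syllable 1 onset /drj/ has 3 consonants (> 2).
This is a violation of constraint 4: "An onset contains at most 2 consonants."
The remaining constraints (1, 2, 3, 5) are satisfied.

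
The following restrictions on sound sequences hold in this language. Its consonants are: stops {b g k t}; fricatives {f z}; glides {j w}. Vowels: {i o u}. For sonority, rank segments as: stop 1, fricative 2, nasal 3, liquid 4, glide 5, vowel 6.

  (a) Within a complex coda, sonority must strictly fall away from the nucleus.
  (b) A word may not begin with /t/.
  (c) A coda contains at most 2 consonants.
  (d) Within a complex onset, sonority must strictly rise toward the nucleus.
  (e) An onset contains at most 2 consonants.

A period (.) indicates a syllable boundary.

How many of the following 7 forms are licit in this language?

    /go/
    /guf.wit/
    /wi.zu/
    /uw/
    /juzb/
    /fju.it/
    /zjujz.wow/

7

/go/ — σ1 onset /g/, coda /∅/ ok → licit
/guf.wit/ — σ1 onset /g/, coda /f/ ok; σ2 onset /w/, coda /t/ ok → licit
/wi.zu/ — σ1 onset /w/, coda /∅/ ok; σ2 onset /z/, coda /∅/ ok → licit
/uw/ — σ1 onset /∅/, coda /w/ ok → licit
/juzb/ — σ1 onset /j/, coda /zb/ (2→1 falls) ok → licit
/fju.it/ — σ1 onset /fj/ (2→5 rises), coda /∅/ ok; σ2 onset /∅/, coda /t/ ok → licit
/zjujz.wow/ — σ1 onset /zj/ (2→5 rises), coda /jz/ (5→2 falls) ok; σ2 onset /w/, coda /w/ ok → licit
Licit: /go/, /guf.wit/, /wi.zu/, /uw/, /juzb/, /fju.it/, /zjujz.wow/ → 7.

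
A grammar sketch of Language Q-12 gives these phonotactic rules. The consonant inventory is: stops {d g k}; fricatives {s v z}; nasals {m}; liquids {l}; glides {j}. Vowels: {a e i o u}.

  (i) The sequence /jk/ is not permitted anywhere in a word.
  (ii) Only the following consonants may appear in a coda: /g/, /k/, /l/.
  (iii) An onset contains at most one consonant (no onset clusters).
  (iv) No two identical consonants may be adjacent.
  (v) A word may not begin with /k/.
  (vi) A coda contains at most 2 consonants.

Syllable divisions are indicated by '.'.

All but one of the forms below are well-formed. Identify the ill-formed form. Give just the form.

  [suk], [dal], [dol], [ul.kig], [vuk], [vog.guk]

[vog.guk]

[suk] — σ1 onset /s/, coda /k/ ok → well-formed
[dal] — σ1 onset /d/, coda /l/ ok → well-formed
[dol] — σ1 onset /d/, coda /l/ ok → well-formed
[ul.kig] — σ1 onset /∅/, coda /l/ ok; σ2 onset /k/, coda /g/ ok → well-formed
[vuk] — σ1 onset /v/, coda /k/ ok → well-formed
[vog.guk] — violates constraint (iv): adjacent identical consonants /gg/ → ill-formed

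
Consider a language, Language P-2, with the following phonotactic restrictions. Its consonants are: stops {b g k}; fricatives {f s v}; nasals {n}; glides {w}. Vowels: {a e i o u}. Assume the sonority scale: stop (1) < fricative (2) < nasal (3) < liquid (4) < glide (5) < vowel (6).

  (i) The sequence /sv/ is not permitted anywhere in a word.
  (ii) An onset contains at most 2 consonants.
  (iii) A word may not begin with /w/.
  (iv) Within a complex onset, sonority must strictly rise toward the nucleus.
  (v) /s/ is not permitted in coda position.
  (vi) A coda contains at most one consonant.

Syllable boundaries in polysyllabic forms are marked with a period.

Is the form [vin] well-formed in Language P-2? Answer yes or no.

[vin] — σ1 onset /v/, coda /n/ ok → well-formed

yes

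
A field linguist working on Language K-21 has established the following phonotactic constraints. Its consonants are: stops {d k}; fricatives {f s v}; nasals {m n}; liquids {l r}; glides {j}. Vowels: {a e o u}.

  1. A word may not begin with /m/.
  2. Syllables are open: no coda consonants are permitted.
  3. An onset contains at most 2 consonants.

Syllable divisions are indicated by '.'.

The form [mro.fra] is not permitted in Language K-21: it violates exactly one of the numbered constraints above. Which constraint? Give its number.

1

[mro.fra]: word begins with /m/.
This is a violation of constraint 1: "A word may not begin with /m/."
The remaining constraints (2, 3) are satisfied.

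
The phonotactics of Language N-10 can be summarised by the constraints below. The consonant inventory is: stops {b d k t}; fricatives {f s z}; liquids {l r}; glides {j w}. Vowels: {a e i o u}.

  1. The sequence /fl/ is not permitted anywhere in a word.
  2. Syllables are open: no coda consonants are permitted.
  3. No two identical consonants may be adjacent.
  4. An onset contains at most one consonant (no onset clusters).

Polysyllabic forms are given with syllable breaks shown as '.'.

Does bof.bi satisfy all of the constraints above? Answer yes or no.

bof.bi — violates constraint 2: syllable 1 coda /f/ has 1 consonant (> 0) → phonotactically illegal

no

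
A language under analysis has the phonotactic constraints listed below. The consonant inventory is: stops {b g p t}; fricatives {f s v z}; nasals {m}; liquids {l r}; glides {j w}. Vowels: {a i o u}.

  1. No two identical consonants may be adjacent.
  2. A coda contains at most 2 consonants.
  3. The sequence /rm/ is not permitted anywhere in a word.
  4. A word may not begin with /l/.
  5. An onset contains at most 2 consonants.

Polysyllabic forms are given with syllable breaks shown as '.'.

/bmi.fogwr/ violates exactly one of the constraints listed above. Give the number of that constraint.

2

/bmi.fogwr/: syllable 2 coda /gwr/ has 3 consonants (> 2).
This is a violation of constraint 2: "A coda contains at most 2 consonants."
The remaining constraints (1, 3, 4, 5) are satisfied.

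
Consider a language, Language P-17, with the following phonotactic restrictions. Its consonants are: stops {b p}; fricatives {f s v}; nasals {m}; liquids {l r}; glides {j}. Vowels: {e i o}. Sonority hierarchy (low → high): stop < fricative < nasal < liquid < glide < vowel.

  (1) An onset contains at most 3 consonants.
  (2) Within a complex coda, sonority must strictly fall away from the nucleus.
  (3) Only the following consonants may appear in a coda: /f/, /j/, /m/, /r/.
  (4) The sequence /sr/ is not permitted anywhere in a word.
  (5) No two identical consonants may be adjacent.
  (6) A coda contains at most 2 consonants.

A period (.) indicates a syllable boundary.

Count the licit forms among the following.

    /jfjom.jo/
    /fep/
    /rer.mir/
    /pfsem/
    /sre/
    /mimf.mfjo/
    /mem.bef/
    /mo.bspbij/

/jfjom.jo/ — σ1 onset /jfj/ (3C), coda /m/ ok; σ2 onset /j/, coda /∅/ ok → licit
/fep/ — violates constraint 3: syllable 1 coda contains /p/, which is not a licensed coda consonant → illicit
/rer.mir/ — σ1 onset /r/, coda /r/ ok; σ2 onset /m/, coda /r/ ok → licit
/pfsem/ — σ1 onset /pfs/ (3C), coda /m/ ok → licit
/sre/ — violates constraint 4: contains banned sequence /sr/ → illicit
/mimf.mfjo/ — σ1 onset /m/, coda /mf/ (3→2 falls) ok; σ2 onset /mfj/ (3C), coda /∅/ ok → licit
/mem.bef/ — σ1 onset /m/, coda /m/ ok; σ2 onset /b/, coda /f/ ok → licit
/mo.bspbij/ — violates constraint 1: syllable 2 onset /bspb/ has 4 consonants (> 3) → illicit
Licit: /jfjom.jo/, /rer.mir/, /pfsem/, /mimf.mfjo/, /mem.bef/ → 5.

5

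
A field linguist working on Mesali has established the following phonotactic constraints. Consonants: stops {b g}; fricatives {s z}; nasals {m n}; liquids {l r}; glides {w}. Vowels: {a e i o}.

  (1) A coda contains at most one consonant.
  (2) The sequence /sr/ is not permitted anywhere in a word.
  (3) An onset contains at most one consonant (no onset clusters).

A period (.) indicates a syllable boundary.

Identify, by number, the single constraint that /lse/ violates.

3

/lse/: syllable 1 onset /ls/ has 2 consonants (> 1).
This is a violation of constraint 3: "An onset contains at most one consonant (no onset clusters)."
The remaining constraints (1, 2) are satisfied.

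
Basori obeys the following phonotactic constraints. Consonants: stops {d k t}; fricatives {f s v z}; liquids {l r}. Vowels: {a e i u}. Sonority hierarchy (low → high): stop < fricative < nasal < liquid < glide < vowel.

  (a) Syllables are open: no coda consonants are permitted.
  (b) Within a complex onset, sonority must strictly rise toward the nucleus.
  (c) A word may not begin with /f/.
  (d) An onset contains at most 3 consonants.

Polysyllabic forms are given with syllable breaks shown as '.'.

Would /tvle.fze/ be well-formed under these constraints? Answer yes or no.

/tvle.fze/ — violates constraint (b): syllable 2 onset /fz/: /f/ (fricative, 2) → /z/ (fricative, 2) does not rise → ill-formed

no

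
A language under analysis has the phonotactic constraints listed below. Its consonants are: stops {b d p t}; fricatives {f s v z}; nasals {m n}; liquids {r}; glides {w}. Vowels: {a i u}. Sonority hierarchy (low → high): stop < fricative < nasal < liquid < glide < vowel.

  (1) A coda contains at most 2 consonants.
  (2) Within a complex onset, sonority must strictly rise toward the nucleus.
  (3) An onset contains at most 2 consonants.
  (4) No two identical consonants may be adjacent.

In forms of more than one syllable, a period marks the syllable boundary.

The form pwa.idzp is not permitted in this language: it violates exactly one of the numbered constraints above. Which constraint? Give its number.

1

pwa.idzp: syllable 2 coda /dzp/ has 3 consonants (> 2).
This is a violation of constraint 1: "A coda contains at most 2 consonants."
The remaining constraints (2, 3, 4) are satisfied.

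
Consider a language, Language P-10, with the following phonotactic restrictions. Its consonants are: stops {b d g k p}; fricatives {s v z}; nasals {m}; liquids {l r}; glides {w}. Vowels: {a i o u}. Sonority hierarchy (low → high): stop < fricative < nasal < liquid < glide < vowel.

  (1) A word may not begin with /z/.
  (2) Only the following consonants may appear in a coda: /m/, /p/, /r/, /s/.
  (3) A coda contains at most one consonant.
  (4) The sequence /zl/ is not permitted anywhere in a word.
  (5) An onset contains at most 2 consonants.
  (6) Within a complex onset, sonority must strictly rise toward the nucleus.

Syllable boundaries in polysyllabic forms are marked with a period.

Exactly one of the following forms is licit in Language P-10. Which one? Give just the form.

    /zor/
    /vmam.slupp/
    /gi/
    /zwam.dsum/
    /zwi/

/gi/

/zor/ — violates constraint 1: word begins with /z/ → illicit
/vmam.slupp/ — violates constraint 3: syllable 2 coda /pp/ has 2 consonants (> 1) → illicit
/gi/ — σ1 onset /g/, coda /∅/ ok → licit
/zwam.dsum/ — violates constraint 1: word begins with /z/ → illicit
/zwi/ — violates constraint 1: word begins with /z/ → illicit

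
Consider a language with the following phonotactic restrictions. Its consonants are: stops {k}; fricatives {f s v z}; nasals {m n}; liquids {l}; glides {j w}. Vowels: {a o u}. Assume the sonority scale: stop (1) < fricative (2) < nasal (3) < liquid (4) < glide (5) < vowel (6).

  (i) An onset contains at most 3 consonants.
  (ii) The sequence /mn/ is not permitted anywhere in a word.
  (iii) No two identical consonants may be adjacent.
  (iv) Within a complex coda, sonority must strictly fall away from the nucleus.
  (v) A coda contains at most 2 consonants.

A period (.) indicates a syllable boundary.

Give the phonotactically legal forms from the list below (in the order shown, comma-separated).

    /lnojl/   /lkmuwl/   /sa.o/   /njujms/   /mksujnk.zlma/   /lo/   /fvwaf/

/lnojl/, /lkmuwl/, /sa.o/, /lo/, /fvwaf/

/lnojl/ — σ1 onset /ln/ (2C), coda /jl/ (5→4 falls) ok → phonotactically legal
/lkmuwl/ — σ1 onset /lkm/ (3C), coda /wl/ (5→4 falls) ok → phonotactically legal
/sa.o/ — σ1 onset /s/, coda /∅/ ok; σ2 onset /∅/, coda /∅/ ok → phonotactically legal
/njujms/ — violates constraint (v): syllable 1 coda /jms/ has 3 consonants (> 2) → phonotactically illegal
/mksujnk.zlma/ — violates constraint (v): syllable 1 coda /jnk/ has 3 consonants (> 2) → phonotactically illegal
/lo/ — σ1 onset /l/, coda /∅/ ok → phonotactically legal
/fvwaf/ — σ1 onset /fvw/ (3C), coda /f/ ok → phonotactically legal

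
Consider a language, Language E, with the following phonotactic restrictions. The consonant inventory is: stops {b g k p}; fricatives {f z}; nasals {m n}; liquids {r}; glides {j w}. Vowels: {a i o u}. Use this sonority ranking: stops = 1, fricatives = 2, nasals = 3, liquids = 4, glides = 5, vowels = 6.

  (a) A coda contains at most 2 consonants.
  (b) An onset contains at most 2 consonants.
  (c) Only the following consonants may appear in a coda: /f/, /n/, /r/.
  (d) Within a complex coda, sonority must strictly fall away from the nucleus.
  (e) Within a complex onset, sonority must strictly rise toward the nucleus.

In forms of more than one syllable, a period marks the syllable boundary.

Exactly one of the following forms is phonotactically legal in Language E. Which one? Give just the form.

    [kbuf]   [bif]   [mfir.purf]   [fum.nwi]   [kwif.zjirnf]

[bif]

[kbuf] — violates constraint (e): syllable 1 onset /kb/: /k/ (stop, 1) → /b/ (stop, 1) does not rise → phonotactically illegal
[bif] — σ1 onset /b/, coda /f/ ok → phonotactically legal
[mfir.purf] — violates constraint (e): syllable 1 onset /mf/: /m/ (nasal, 3) → /f/ (fricative, 2) does not rise → phonotactically illegal
[fum.nwi] — violates constraint (c): syllable 1 coda contains /m/, which is not a licensed coda consonant → phonotactically illegal
[kwif.zjirnf] — violates constraint (a): syllable 2 coda /rnf/ has 3 consonants (> 2) → phonotactically illegal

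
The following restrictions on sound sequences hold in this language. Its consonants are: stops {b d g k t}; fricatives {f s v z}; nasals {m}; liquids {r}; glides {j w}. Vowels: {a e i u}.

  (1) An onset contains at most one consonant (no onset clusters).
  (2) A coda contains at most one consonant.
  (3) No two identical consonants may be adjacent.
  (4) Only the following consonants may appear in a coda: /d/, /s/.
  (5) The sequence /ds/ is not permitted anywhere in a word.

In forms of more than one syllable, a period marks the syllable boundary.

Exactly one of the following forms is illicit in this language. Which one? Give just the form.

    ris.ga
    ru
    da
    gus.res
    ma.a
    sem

ris.ga — σ1 onset /r/, coda /s/ ok; σ2 onset /g/, coda /∅/ ok → licit
ru — σ1 onset /r/, coda /∅/ ok → licit
da — σ1 onset /d/, coda /∅/ ok → licit
gus.res — σ1 onset /g/, coda /s/ ok; σ2 onset /r/, coda /s/ ok → licit
ma.a — σ1 onset /m/, coda /∅/ ok; σ2 onset /∅/, coda /∅/ ok → licit
sem — violates constraint 4: syllable 1 coda contains /m/, which is not a licensed coda consonant → illicit

sem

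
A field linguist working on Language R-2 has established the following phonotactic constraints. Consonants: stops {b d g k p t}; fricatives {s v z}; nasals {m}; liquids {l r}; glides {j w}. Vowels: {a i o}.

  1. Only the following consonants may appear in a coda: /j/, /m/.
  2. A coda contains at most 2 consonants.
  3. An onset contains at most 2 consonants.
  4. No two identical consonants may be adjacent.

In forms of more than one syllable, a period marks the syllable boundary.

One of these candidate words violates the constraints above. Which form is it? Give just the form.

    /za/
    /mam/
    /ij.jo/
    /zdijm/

/za/ — σ1 onset /z/, coda /∅/ ok → well-formed
/mam/ — σ1 onset /m/, coda /m/ ok → well-formed
/ij.jo/ — violates constraint 4: adjacent identical consonants /jj/ → ill-formed
/zdijm/ — σ1 onset /zd/ (2C), coda /jm/ (2C) ok → well-formed

/ij.jo/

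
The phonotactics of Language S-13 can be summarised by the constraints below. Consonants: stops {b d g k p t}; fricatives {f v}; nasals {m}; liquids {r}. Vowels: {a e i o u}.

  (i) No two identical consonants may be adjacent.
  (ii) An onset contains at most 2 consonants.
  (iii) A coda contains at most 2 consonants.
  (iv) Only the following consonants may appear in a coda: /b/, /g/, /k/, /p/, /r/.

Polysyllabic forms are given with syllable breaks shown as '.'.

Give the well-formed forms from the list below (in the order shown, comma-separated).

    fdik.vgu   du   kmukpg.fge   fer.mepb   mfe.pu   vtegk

fdik.vgu — σ1 onset /fd/ (2C), coda /k/ ok; σ2 onset /vg/ (2C), coda /∅/ ok → well-formed
du — σ1 onset /d/, coda /∅/ ok → well-formed
kmukpg.fge — violates constraint (iii): syllable 1 coda /kpg/ has 3 consonants (> 2) → ill-formed
fer.mepb — σ1 onset /f/, coda /r/ ok; σ2 onset /m/, coda /pb/ (2C) ok → well-formed
mfe.pu — σ1 onset /mf/ (2C), coda /∅/ ok; σ2 onset /p/, coda /∅/ ok → well-formed
vtegk — σ1 onset /vt/ (2C), coda /gk/ (2C) ok → well-formed

fdik.vgu, du, fer.mepb, mfe.pu, vtegk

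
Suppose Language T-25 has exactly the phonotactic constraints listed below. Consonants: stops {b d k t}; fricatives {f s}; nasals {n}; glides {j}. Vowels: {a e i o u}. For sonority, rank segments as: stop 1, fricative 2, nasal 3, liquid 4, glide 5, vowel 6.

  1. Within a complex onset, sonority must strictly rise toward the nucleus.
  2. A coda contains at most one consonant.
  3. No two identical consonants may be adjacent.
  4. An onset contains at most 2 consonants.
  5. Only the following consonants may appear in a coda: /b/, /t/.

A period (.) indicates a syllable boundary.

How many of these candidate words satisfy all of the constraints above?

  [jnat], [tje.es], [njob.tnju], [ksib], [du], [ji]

3

[jnat] — violates constraint 1: syllable 1 onset /jn/: /j/ (glide, 5) → /n/ (nasal, 3) does not rise → phonotactically illegal
[tje.es] — violates constraint 5: syllable 2 coda contains /s/, which is not a licensed coda consonant → phonotactically illegal
[njob.tnju] — violates constraint 4: syllable 2 onset /tnj/ has 3 consonants (> 2) → phonotactically illegal
[ksib] — σ1 onset /ks/ (1→2 rises), coda /b/ ok → phonotactically legal
[du] — σ1 onset /d/, coda /∅/ ok → phonotactically legal
[ji] — σ1 onset /j/, coda /∅/ ok → phonotactically legal
Phonotactically legal: [ksib], [du], [ji] → 3.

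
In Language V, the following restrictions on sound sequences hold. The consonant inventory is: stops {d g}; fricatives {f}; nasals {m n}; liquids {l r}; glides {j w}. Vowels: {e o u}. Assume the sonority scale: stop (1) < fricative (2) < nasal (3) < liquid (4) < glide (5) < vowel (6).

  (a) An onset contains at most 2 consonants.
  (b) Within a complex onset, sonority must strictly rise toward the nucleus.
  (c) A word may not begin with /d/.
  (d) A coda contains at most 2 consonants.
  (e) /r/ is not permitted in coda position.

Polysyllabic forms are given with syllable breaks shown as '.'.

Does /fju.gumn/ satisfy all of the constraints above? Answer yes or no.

yes

/fju.gumn/ — σ1 onset /fj/ (2→5 rises), coda /∅/ ok; σ2 onset /g/, coda /mn/ (2C) ok → phonotactically legal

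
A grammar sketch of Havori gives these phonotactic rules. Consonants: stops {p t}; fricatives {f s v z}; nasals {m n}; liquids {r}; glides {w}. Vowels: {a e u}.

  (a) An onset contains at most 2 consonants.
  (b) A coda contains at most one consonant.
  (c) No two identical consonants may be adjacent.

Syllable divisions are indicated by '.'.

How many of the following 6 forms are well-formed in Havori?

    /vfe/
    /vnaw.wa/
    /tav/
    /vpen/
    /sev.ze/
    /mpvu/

/vfe/ — σ1 onset /vf/ (2C), coda /∅/ ok → well-formed
/vnaw.wa/ — violates constraint (c): adjacent identical consonants /ww/ → ill-formed
/tav/ — σ1 onset /t/, coda /v/ ok → well-formed
/vpen/ — σ1 onset /vp/ (2C), coda /n/ ok → well-formed
/sev.ze/ — σ1 onset /s/, coda /v/ ok; σ2 onset /z/, coda /∅/ ok → well-formed
/mpvu/ — violates constraint (a): syllable 1 onset /mpv/ has 3 consonants (> 2) → ill-formed
Well-formed: /vfe/, /tav/, /vpen/, /sev.ze/ → 4.

4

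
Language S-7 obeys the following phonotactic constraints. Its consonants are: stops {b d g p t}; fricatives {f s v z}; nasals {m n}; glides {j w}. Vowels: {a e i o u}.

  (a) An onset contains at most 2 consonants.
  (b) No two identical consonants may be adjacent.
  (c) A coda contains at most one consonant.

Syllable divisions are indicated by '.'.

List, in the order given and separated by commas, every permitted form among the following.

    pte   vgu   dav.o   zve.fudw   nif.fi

pte — σ1 onset /pt/ (2C), coda /∅/ ok → permitted
vgu — σ1 onset /vg/ (2C), coda /∅/ ok → permitted
dav.o — σ1 onset /d/, coda /v/ ok; σ2 onset /∅/, coda /∅/ ok → permitted
zve.fudw — violates constraint (c): syllable 2 coda /dw/ has 2 consonants (> 1) → not permitted
nif.fi — violates constraint (b): adjacent identical consonants /ff/ → not permitted

pte, vgu, dav.o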